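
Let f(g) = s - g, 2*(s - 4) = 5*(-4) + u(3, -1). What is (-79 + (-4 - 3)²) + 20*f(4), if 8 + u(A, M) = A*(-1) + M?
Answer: -350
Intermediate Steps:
u(A, M) = -8 + M - A (u(A, M) = -8 + (A*(-1) + M) = -8 + (-A + M) = -8 + (M - A) = -8 + M - A)
s = -12 (s = 4 + (5*(-4) + (-8 - 1 - 1*3))/2 = 4 + (-20 + (-8 - 1 - 3))/2 = 4 + (-20 - 12)/2 = 4 + (½)*(-32) = 4 - 16 = -12)
f(g) = -12 - g
(-79 + (-4 - 3)²) + 20*f(4) = (-79 + (-4 - 3)²) + 20*(-12 - 1*4) = (-79 + (-7)²) + 20*(-12 - 4) = (-79 + 49) + 20*(-16) = -30 - 320 = -350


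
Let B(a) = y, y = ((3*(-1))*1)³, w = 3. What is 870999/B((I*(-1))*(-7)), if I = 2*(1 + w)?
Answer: -290333/9 ≈ -32259.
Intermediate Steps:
I = 8 (I = 2*(1 + 3) = 2*4 = 8)
y = -27 (y = (-3*1)³ = (-3)³ = -27)
B(a) = -27
870999/B((I*(-1))*(-7)) = 870999/(-27) = 870999*(-1/27) = -290333/9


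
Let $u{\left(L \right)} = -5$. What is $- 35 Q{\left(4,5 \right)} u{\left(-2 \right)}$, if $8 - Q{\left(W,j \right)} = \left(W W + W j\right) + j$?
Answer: $-5775$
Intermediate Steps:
$Q{\left(W,j \right)} = 8 - j - W^{2} - W j$ ($Q{\left(W,j \right)} = 8 - \left(\left(W W + W j\right) + j\right) = 8 - \left(\left(W^{2} + W j\right) + j\right) = 8 - \left(j + W^{2} + W j\right) = 8 - j - W^{2} - W j$)
$- 35 Q{\left(4,5 \right)} u{\left(-2 \right)} = - 35 \left(8 - 5 - 4^{2} - 4 \cdot 5\right) \left(-5\right) = - 35 \left(8 - 5 - 16 - 20\right) \left(-5\right) = \left(-35\right) \left(-33\right) \left(-5\right) = 1155 \left(-5\right) = -5775$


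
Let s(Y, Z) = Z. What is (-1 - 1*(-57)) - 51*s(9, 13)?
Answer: -607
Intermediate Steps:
(-1 - 1*(-57)) - 51*s(9, 13) = (-1 - 1*(-57)) - 51*13 = (-1 + 57) - 663 = 56 - 663 = -607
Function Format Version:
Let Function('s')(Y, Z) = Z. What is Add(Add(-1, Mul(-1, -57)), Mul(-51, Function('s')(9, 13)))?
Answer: -607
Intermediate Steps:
Add(Add(-1, Mul(-1, -57)), Mul(-51, Function('s')(9, 13))) = Add(Add(-1, Mul(-1, -57)), Mul(-51, 13)) = Add(Add(-1, 57), -663) = Add(56, -663) = -607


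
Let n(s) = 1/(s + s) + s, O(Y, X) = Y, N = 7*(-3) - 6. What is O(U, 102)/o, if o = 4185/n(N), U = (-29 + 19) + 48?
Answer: -27721/112995 ≈ -0.24533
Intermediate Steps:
U = 38 (U = -10 + 48 = 38)
N = -27 (N = -21 - 6 = -27)
n(s) = s + 1/(2*s) (n(s) = 1/(2*s) + s = s + 1/(2*s))
o = -225990/1459 (o = 4185/(-27 + (1/2)/(-27)) = 4185/(-27 + (1/2)*(-1/27)) = 4185/(-27 - 1/54) = 4185/(-1459/54) = 4185*(-54/1459) = -225990/1459 ≈ -154.89)
O(U, 102)/o = 38/(-225990/1459) = 38*(-1459/225990) = -27721/112995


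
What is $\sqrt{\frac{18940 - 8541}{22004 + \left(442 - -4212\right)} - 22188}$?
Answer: $\frac{i \sqrt{1751955777410}}{8886} \approx 148.96 i$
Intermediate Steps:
$\sqrt{\frac{18940 - 8541}{22004 + \left(442 - -4212\right)} - 22188} = \sqrt{\frac{10399}{22004 + \left(442 + 4212\right)} - 22188} = \sqrt{\frac{10399}{22004 + 4654} - 22188} = \sqrt{\frac{10399}{26658} - 22188} = \sqrt{- \frac{591477305}{26658}} = \frac{i \sqrt{1751955777410}}{8886}$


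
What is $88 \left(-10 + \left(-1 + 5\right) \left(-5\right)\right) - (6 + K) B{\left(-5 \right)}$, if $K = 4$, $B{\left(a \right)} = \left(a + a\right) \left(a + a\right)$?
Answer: $2640000$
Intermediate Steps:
$B{\left(a \right)} = 4 a^{2}$ ($B{\left(a \right)} = 2 a 2 a = 4 a^{2}$)
$88 \left(-10 + \left(-1 + 5\right) \left(-5\right)\right) - (6 + K) B{\left(-5 \right)} = 88 \left(-10 + \left(-1 + 5\right) \left(-5\right)\right) - (6 + 4) 4 \left(-5\right)^{2} = 88 \left(-10 + 4 \left(-5\right)\right) \left(-1\right) 10 \cdot 4 \cdot 25 = 88 \left(-10 - 20\right) \left(\left(-10\right) 100\right) = 88 \left(-30\right) \left(-1000\right) = \left(-2640\right) \left(-1000\right) = 2640000$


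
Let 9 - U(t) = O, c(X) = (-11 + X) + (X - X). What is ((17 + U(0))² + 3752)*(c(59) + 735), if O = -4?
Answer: 3642516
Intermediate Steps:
c(X) = -11 + X (c(X) = (-11 + X) + 0 = -11 + X)
U(t) = 13 (U(t) = 9 - 1*(-4) = 9 + 4 = 13)
((17 + U(0))² + 3752)*(c(59) + 735) = ((17 + 13)² + 3752)*((-11 + 59) + 735) = (30² + 3752)*(48 + 735) = (900 + 3752)*783 = 4652*783 = 3642516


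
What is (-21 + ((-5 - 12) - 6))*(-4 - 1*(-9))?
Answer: -220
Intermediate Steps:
(-21 + ((-5 - 12) - 6))*(-4 - 1*(-9)) = (-21 + (-17 - 6))*(-4 + 9) = (-21 - 23)*5 = -44*5 = -220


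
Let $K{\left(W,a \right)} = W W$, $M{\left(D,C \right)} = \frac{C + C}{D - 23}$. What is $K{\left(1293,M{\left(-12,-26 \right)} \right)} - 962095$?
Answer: $709754$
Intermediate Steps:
$M{\left(D,C \right)} = \frac{2 C}{-23 + D}$
$K{\left(W,a \right)} = W^{2}$
$K{\left(1293,M{\left(-12,-26 \right)} \right)} - 962095 = 1293^{2} - 962095 = 1671849 - 962095 = 709754$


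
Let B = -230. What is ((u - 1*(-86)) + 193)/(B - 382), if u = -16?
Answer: -263/612 ≈ -0.42974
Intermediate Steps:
((u - 1*(-86)) + 193)/(B - 382) = ((-16 - 1*(-86)) + 193)/(-230 - 382) = ((-16 + 86) + 193)/(-612) = (70 + 193)*(-1/612) = 263*(-1/612) = -263/612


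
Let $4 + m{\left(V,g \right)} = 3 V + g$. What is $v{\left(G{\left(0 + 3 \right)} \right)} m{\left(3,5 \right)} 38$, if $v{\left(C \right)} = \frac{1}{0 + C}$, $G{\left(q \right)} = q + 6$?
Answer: $\frac{380}{9} \approx 42.222$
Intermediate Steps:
$m{\left(V,g \right)} = -4 + g + 3 V$ ($m{\left(V,g \right)} = -4 + \left(3 V + g\right) = -4 + \left(g + 3 V\right) = -4 + g + 3 V$)
$G{\left(q \right)} = 6 + q$
$v{\left(C \right)} = \frac{1}{C}$
$v{\left(G{\left(0 + 3 \right)} \right)} m{\left(3,5 \right)} 38 = \frac{-4 + 5 + 3 \cdot 3}{6 + \left(0 + 3\right)} 38 = \frac{-4 + 5 + 9}{6 + 3} \cdot 38 = \frac{1}{9} \cdot 10 \cdot 38 = \frac{10}{9} \cdot 38 = \frac{380}{9}$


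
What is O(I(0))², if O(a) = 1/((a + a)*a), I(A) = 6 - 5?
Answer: ¼ ≈ 0.25000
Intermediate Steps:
I(A) = 1
O(a) = 1/(2*a²) (O(a) = 1/(((2*a))*a) = (1/(2*a))/a = 1/(2*a²))
O(I(0))² = ((½)/1²)² = ((½)*1)² = (½)² = ¼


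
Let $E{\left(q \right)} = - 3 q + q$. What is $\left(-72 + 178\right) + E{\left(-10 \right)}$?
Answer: $126$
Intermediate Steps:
$E{\left(q \right)} = - 2 q$
$\left(-72 + 178\right) + E{\left(-10 \right)} = \left(-72 + 178\right) - -20 = 106 + 20 = 126$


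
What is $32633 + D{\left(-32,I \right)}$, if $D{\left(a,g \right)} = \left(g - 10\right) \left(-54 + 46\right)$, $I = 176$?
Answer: $31305$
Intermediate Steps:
$D{\left(a,g \right)} = 80 - 8 g$ ($D{\left(a,g \right)} = \left(-10 + g\right) \left(-8\right) = 80 - 8 g$)
$32633 + D{\left(-32,I \right)} = 32633 + \left(80 - 1408\right) = 32633 - 1328 = 31305$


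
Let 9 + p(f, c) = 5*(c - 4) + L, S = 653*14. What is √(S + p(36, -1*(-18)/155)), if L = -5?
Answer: 9*√108066/31 ≈ 95.439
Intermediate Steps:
S = 9142
p(f, c) = -34 + 5*c (p(f, c) = -9 + (5*(c - 4) - 5) = -9 + (5*(-4 + c) - 5) = -9 + ((-20 + 5*c) - 5) = -9 + (-25 + 5*c) = -34 + 5*c)
√(S + p(36, -1*(-18)/155)) = √(9142 + (-34 + 5*(-1*(-18)/155))) = √(9142 + (-34 + 5*(18*(1/155)))) = √(9142 + (-34 + 5*(18/155))) = √(9142 + (-34 + 18/31)) = √(9142 - 1036/31) = √(282366/31) = 9*√108066/31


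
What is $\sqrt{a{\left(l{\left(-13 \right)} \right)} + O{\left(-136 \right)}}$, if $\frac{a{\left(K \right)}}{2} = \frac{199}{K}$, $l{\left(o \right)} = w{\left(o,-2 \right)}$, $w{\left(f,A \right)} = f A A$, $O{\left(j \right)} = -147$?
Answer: $\frac{i \sqrt{104546}}{26} \approx 12.436 i$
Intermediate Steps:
$w{\left(f,A \right)} = f A^{2}$ ($w{\left(f,A \right)} = A f A = f A^{2}$)
$l{\left(o \right)} = 4 o$ ($l{\left(o \right)} = o \left(-2\right)^{2} = o 4 = 4 o$)
$a{\left(K \right)} = \frac{398}{K}$ ($a{\left(K \right)} = 2 \frac{199}{K} = \frac{398}{K}$)
$\sqrt{a{\left(l{\left(-13 \right)} \right)} + O{\left(-136 \right)}} = \sqrt{\frac{398}{4 \left(-13\right)} - 147} = \sqrt{\frac{398}{-52} - 147} = \sqrt{398 \left(- \frac{1}{52}\right) - 147} = \sqrt{- \frac{199}{26} - 147} = \sqrt{- \frac{4021}{26}} = \frac{i \sqrt{104546}}{26}$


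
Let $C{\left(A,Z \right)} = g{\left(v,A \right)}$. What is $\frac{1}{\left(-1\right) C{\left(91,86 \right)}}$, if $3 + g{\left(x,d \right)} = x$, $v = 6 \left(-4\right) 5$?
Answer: $\frac{1}{123} \approx 0.0081301$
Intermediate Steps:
$v = -120$ ($v = \left(-24\right) 5 = -120$)
$g{\left(x,d \right)} = -3 + x$
$C{\left(A,Z \right)} = -123$ ($C{\left(A,Z \right)} = -3 - 120 = -123$)
$\frac{1}{\left(-1\right) C{\left(91,86 \right)}} = \frac{1}{\left(-1\right) \left(-123\right)} = \frac{1}{123}$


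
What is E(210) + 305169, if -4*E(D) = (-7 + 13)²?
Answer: 305160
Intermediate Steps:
E(D) = -9 (E(D) = -(-7 + 13)²/4 = -¼*6² = -¼*36 = -9)
E(210) + 305169 = -9 + 305169 = 305160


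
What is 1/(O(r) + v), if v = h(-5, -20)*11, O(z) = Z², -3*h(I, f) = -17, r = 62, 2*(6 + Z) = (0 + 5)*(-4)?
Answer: 3/955 ≈ 0.0031414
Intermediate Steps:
Z = -16 (Z = -6 + ((0 + 5)*(-4))/2 = -6 + (5*(-4))/2 = -6 + (½)*(-20) = -6 - 10 = -16)
h(I, f) = 17/3 (h(I, f) = -⅓*(-17) = 17/3)
O(z) = 256 (O(z) = (-16)² = 256)
v = 187/3 (v = (17/3)*11 = 187/3 ≈ 62.333)
1/(O(r) + v) = 1/(256 + 187/3) = 1/(955/3) = 3/955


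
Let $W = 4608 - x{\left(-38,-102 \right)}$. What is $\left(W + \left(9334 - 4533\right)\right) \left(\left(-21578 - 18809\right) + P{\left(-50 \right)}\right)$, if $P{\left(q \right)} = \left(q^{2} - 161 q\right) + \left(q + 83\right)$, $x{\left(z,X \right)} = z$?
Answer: $-281558388$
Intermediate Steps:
$P{\left(q \right)} = 83 + q^{2} - 160 q$ ($P{\left(q \right)} = \left(q^{2} - 161 q\right) + \left(83 + q\right) = 83 + q^{2} - 160 q$)
$W = 4646$ ($W = 4608 - -38 = 4608 + 38 = 4646$)
$\left(W + \left(9334 - 4533\right)\right) \left(\left(-21578 - 18809\right) + P{\left(-50 \right)}\right) = \left(4646 + \left(9334 - 4533\right)\right) \left(\left(-21578 - 18809\right) + \left(83 + \left(-50\right)^{2} - -8000\right)\right) = \left(4646 + \left(9334 - 4533\right)\right) \left(-40387 + \left(83 + 2500 + 8000\right)\right) = \left(4646 + 4801\right) \left(-40387 + 10583\right) = 9447 \left(-29804\right) = -281558388$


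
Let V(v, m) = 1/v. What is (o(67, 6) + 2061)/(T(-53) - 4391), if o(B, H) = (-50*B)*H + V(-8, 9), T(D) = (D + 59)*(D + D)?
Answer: 144313/40216 ≈ 3.5884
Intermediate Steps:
T(D) = 2*D*(59 + D) (T(D) = (59 + D)*(2*D) = 2*D*(59 + D))
o(B, H) = -⅛ - 50*B*H (o(B, H) = (-50*B)*H + 1/(-8) = -50*B*H - ⅛ = -⅛ - 50*B*H)
(o(67, 6) + 2061)/(T(-53) - 4391) = ((-⅛ - 50*67*6) + 2061)/(2*(-53)*(59 - 53) - 4391) = ((-⅛ - 20100) + 2061)/(2*(-53)*6 - 4391) = (-160801/8 + 2061)/(-636 - 4391) = -144313/8/(-5027) = -144313/8*(-1/5027) = 144313/40216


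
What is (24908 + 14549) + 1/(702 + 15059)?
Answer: 621881778/15761 ≈ 39457.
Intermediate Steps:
(24908 + 14549) + 1/(702 + 15059) = 39457 + 1/15761 = 621881778/15761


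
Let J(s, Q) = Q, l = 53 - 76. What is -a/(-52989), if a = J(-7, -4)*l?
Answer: 92/52989 ≈ 0.0017362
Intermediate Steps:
l = -23
a = 92 (a = -4*(-23) = 92)
-a/(-52989) = -1*92/(-52989) = -92*(-1/52989) = 92/52989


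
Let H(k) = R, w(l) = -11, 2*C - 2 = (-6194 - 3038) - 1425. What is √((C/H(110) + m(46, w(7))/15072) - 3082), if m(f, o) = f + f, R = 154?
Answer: I*√65587737316794/145068 ≈ 55.826*I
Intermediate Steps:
C = -10655/2 (C = 1 + ((-6194 - 3038) - 1425)/2 = 1 + (-9232 - 1425)/2 = 1 + (½)*(-10657) = 1 - 10657/2 = -10655/2 ≈ -5327.5)
H(k) = 154
m(f, o) = 2*f
√((C/H(110) + m(46, w(7))/15072) - 3082) = √((-10655/2/154 + (2*46)/15072) - 3082) = √((-10655/2*1/154 + 92*(1/15072)) - 3082) = √((-10655/308 + 23/3768) - 3082) = √(-10035239/290136 - 3082) = √(-904234391/290136) = I*√65587737316794/145068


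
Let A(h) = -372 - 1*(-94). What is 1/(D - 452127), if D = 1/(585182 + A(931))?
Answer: -584904/264450890807 ≈ -2.2118e-6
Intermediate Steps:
A(h) = -278 (A(h) = -372 + 94 = -278)
D = 1/584904 (D = 1/(585182 - 278) = 1/584904 ≈ 1.7097e-6)
1/(D - 452127) = 1/(1/584904 - 452127) = 1/(-264450890807/584904) = -584904/264450890807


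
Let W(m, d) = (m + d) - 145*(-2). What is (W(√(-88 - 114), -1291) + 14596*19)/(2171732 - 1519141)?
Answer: 276323/652591 + I*√202/652591 ≈ 0.42342 + 2.1779e-5*I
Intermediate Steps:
W(m, d) = 290 + d + m (W(m, d) = (d + m) + 290 = 290 + d + m)
(W(√(-88 - 114), -1291) + 14596*19)/(2171732 - 1519141) = ((290 - 1291 + √(-88 - 114)) + 14596*19)/(2171732 - 1519141) = ((290 - 1291 + √(-202)) + 277324)/652591 = ((290 - 1291 + I*√202) + 277324)*(1/652591) = ((-1001 + I*√202) + 277324)*(1/652591) = (276323 + I*√202)*(1/652591) = 276323/652591 + I*√202/652591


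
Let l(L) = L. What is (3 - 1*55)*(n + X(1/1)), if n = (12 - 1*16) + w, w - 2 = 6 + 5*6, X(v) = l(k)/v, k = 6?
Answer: -2080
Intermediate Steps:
X(v) = 6/v
w = 38 (w = 2 + (6 + 5*6) = 2 + (6 + 30) = 2 + 36 = 38)
n = 34 (n = (12 - 1*16) + 38 = (12 - 16) + 38 = -4 + 38 = 34)
(3 - 1*55)*(n + X(1/1)) = (3 - 1*55)*(34 + 6/(1/1)) = (3 - 55)*(34 + 6/1) = -52*(34 + 6*1) = -52*(34 + 6) = -52*40 = -2080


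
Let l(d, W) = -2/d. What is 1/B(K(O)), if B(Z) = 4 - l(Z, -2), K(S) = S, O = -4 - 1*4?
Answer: 4/15 ≈ 0.26667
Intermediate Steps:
O = -8 (O = -4 - 4 = -8)
B(Z) = 4 + 2/Z (B(Z) = 4 - (-2)/Z = 4 + 2/Z)
1/B(K(O)) = 1/(4 + 2/(-8)) = 1/(4 + 2*(-⅛)) = 1/(4 - ¼) = 1/(15/4) = 4/15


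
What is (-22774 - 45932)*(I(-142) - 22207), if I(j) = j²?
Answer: 140366358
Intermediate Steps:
(-22774 - 45932)*(I(-142) - 22207) = (-22774 - 45932)*((-142)² - 22207) = -68706*(20164 - 22207) = -68706*(-2043) = 140366358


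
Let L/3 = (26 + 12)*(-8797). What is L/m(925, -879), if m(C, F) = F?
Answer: 334286/293 ≈ 1140.9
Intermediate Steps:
L = -1002858 (L = 3*((26 + 12)*(-8797)) = 3*(38*(-8797)) = 3*(-334286) = -1002858)
L/m(925, -879) = -1002858/(-879) = -1002858*(-1/879) = 334286/293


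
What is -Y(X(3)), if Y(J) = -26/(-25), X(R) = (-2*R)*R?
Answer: -26/25 ≈ -1.0400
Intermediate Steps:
X(R) = -2*R²
Y(J) = 26/25 (Y(J) = -26*(-1/25) = 26/25)
-Y(X(3)) = -1*26/25 = -26/25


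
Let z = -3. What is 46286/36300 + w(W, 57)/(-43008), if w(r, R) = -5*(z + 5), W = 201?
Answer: 82959637/65049600 ≈ 1.2753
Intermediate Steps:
w(r, R) = -10 (w(r, R) = -5*(-3 + 5) = -5*2 = -10)
46286/36300 + w(W, 57)/(-43008) = 46286/36300 - 10/(-43008) = 46286*(1/36300) - 10*(-1/43008) = 23143/18150 + 5/21504 = 82959637/65049600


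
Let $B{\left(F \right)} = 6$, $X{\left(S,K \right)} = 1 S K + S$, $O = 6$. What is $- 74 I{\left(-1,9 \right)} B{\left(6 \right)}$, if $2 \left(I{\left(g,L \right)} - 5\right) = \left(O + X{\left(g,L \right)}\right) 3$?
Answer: $444$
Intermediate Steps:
$X{\left(S,K \right)} = S + K S$ ($X{\left(S,K \right)} = S K + S = K S + S = S + K S$)
$I{\left(g,L \right)} = 14 + \frac{3 g \left(1 + L\right)}{2}$ ($I{\left(g,L \right)} = 5 + \frac{\left(6 + g \left(1 + L\right)\right) 3}{2} = 5 + \frac{18 + 3 g \left(1 + L\right)}{2} = 5 + \left(9 + \frac{3 g \left(1 + L\right)}{2}\right) = 14 + \frac{3 g \left(1 + L\right)}{2}$)
$- 74 I{\left(-1,9 \right)} B{\left(6 \right)} = - 74 \left(14 + \frac{3}{2} \left(-1\right) \left(1 + 9\right)\right) 6 = - 74 \left(14 + \frac{3}{2} \left(-1\right) 10\right) 6 = - 74 \left(14 - 15\right) 6 = \left(-74\right) \left(-1\right) 6 = 74 \cdot 6 = 444$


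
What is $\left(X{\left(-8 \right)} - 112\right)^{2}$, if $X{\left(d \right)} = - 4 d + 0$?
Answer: $6400$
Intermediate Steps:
$X{\left(d \right)} = - 4 d$
$\left(X{\left(-8 \right)} - 112\right)^{2} = \left(\left(-4\right) \left(-8\right) - 112\right)^{2} = \left(32 - 112\right)^{2} = \left(-80\right)^{2} = 6400$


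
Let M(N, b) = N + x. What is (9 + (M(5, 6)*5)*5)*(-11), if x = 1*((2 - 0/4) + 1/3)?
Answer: -6347/3 ≈ -2115.7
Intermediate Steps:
x = 7/3 (x = 1*((2 - 0/4) + 1/3) = 1*((2 - 1*0) + 1/3) = 1*((2 + 0) + 1/3) = 1*(2 + 1/3) = 1*(7/3) = 7/3 ≈ 2.3333)
M(N, b) = 7/3 + N (M(N, b) = N + 7/3 = 7/3 + N)
(9 + (M(5, 6)*5)*5)*(-11) = (9 + ((7/3 + 5)*5)*5)*(-11) = (9 + ((22/3)*5)*5)*(-11) = (9 + (110/3)*5)*(-11) = (9 + 550/3)*(-11) = (577/3)*(-11) = -6347/3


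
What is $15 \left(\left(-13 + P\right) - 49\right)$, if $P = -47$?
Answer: $-1635$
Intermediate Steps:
$15 \left(\left(-13 + P\right) - 49\right) = 15 \left(\left(-13 - 47\right) - 49\right) = 15 \left(-60 - 49\right) = 15 \left(-109\right) = -1635$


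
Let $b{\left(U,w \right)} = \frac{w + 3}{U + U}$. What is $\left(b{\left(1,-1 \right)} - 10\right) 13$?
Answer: $-117$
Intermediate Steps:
$b{\left(U,w \right)} = \frac{3 + w}{2 U}$
$\left(b{\left(1,-1 \right)} - 10\right) 13 = \left(\frac{3 - 1}{2 \cdot 1} - 10\right) 13 = \left(\frac{1}{2} \cdot 1 \cdot 2 - 10\right) 13 = \left(1 - 10\right) 13 = \left(-9\right) 13 = -117$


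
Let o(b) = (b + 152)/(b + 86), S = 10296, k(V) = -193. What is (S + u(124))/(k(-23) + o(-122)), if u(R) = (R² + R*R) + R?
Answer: -247032/1163 ≈ -212.41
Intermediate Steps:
u(R) = R + 2*R² (u(R) = (R² + R²) + R = 2*R² + R = R + 2*R²)
o(b) = (152 + b)/(86 + b)
(S + u(124))/(k(-23) + o(-122)) = (10296 + 124*(1 + 2*124))/(-193 + (152 - 122)/(86 - 122)) = (10296 + 124*(1 + 248))/(-193 + 30/(-36)) = (10296 + 124*249)/(-193 - 1/36*30) = (10296 + 30876)/(-193 - ⅚) = 41172/(-1163/6) = 41172*(-6/1163) = -247032/1163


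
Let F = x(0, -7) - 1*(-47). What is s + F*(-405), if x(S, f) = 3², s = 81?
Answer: -22599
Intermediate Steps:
x(S, f) = 9
F = 56 (F = 9 - 1*(-47) = 9 + 47 = 56)
s + F*(-405) = 81 + 56*(-405) = 81 - 22680 = -22599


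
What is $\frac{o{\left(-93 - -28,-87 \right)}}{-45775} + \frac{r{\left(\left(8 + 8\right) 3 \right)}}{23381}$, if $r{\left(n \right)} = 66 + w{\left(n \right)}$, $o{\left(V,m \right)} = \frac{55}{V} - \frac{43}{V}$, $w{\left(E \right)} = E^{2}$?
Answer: $\frac{7051919322}{69567242875} \approx 0.10137$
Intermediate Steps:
$o{\left(V,m \right)} = \frac{12}{V}$
$r{\left(n \right)} = 66 + n^{2}$
$\frac{o{\left(-93 - -28,-87 \right)}}{-45775} + \frac{r{\left(\left(8 + 8\right) 3 \right)}}{23381} = \frac{12 \frac{1}{-93 - -28}}{-45775} + \frac{66 + \left(\left(8 + 8\right) 3\right)^{2}}{23381} = \frac{12}{-93 + 28} \left(- \frac{1}{45775}\right) + \left(66 + \left(16 \cdot 3\right)^{2}\right) \frac{1}{23381} = \frac{12}{-65} \left(- \frac{1}{45775}\right) + \left(66 + 48^{2}\right) \frac{1}{23381} = 12 \left(- \frac{1}{65}\right) \left(- \frac{1}{45775}\right) + \left(66 + 2304\right) \frac{1}{23381} = \left(- \frac{12}{65}\right) \left(- \frac{1}{45775}\right) + 2370 \cdot \frac{1}{23381} = \frac{12}{2975375} + \frac{2370}{23381} = \frac{7051919322}{69567242875}$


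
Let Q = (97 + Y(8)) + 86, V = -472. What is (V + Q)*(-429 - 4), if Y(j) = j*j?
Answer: 97425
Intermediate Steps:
Y(j) = j²
Q = 247 (Q = (97 + 8²) + 86 = (97 + 64) + 86 = 161 + 86 = 247)
(V + Q)*(-429 - 4) = (-472 + 247)*(-429 - 4) = -225*(-433) = 97425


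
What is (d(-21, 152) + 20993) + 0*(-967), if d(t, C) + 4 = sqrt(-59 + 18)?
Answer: 20989 + I*sqrt(41) ≈ 20989.0 + 6.4031*I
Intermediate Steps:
d(t, C) = -4 + I*sqrt(41) (d(t, C) = -4 + sqrt(-59 + 18) = -4 + sqrt(-41) = -4 + I*sqrt(41))
(d(-21, 152) + 20993) + 0*(-967) = ((-4 + I*sqrt(41)) + 20993) + 0*(-967) = (20989 + I*sqrt(41)) + 0 = 20989 + I*sqrt(41)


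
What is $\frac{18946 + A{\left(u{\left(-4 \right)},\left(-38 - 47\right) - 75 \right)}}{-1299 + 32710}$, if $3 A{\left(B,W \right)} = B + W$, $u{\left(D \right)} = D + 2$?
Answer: $\frac{18892}{31411} \approx 0.60145$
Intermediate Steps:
$u{\left(D \right)} = 2 + D$
$A{\left(B,W \right)} = \frac{B}{3} + \frac{W}{3}$ ($A{\left(B,W \right)} = \frac{B + W}{3} = \frac{B}{3} + \frac{W}{3}$)
$\frac{18946 + A{\left(u{\left(-4 \right)},\left(-38 - 47\right) - 75 \right)}}{-1299 + 32710} = \frac{18946 + \left(\frac{2 - 4}{3} + \frac{\left(-38 - 47\right) - 75}{3}\right)}{-1299 + 32710} = \frac{18946 + \left(\frac{1}{3} \left(-2\right) + \frac{-85 - 75}{3}\right)}{31411} = \left(18946 + \left(- \frac{2}{3} + \frac{1}{3} \left(-160\right)\right)\right) \frac{1}{31411} = \left(18946 - 54\right) \frac{1}{31411} = 18892 \cdot \frac{1}{31411} = \frac{18892}{31411}$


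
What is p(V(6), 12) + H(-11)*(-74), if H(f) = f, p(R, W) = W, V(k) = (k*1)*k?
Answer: 826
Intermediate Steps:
V(k) = k² (V(k) = k*k = k²)
p(V(6), 12) + H(-11)*(-74) = 12 - 11*(-74) = 12 + 814 = 826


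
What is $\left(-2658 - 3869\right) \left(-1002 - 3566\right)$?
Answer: $29815336$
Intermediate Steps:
$\left(-2658 - 3869\right) \left(-1002 - 3566\right) = \left(-6527\right) \left(-4568\right) = 29815336$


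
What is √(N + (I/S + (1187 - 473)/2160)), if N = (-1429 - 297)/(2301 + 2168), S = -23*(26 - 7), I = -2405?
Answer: 7*√1526542566434390/117177180 ≈ 2.3340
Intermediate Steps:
S = -437 (S = -23*19 = -437)
N = -1726/4469 ≈ -0.38622
√(N + (I/S + (1187 - 473)/2160)) = √(-1726/4469 + (-2405/(-437) + (1187 - 473)/2160)) = √(-1726/4469 + (-2405*(-1/437) + 714*(1/2160))) = √(-1726/4469 + (2405/437 + 119/360)) = √(-1726/4469 + 917803/157320) = √(3830127287/703063080) = 7*√1526542566434390/117177180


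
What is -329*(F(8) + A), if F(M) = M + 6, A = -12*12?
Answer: 42770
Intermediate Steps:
A = -144
F(M) = 6 + M
-329*(F(8) + A) = -329*((6 + 8) - 144) = -329*(14 - 144) = -329*(-130) = 42770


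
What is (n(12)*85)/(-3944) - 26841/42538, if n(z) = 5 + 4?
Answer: -4070661/4934408 ≈ -0.82495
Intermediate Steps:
n(z) = 9
(n(12)*85)/(-3944) - 26841/42538 = (9*85)/(-3944) - 26841/42538 = 765*(-1/3944) - 26841*1/42538 = -45/232 - 26841/42538 = -4070661/4934408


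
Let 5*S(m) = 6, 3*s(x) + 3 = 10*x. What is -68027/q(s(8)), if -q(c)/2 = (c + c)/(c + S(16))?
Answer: 27414881/1540 ≈ 17802.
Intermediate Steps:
s(x) = -1 + 10*x/3 (s(x) = -1 + (10*x)/3 = -1 + 10*x/3)
S(m) = 6/5 (S(m) = (1/5)*6 = 6/5)
q(c) = -4*c/(6/5 + c) (q(c) = -2*(c + c)/(c + 6/5) = -2*2*c/(6/5 + c) = -4*c/(6/5 + c))
-68027/q(s(8)) = -68027*(-(6 + 5*(-1 + (10/3)*8))/(20*(-1 + (10/3)*8))) = -68027*(-(6 + 5*(-1 + 80/3))/(20*(-1 + 80/3))) = -68027/((-20*77/3/(6 + 5*(77/3)))) = -68027/((-20*77/3/(6 + 385/3))) = -68027/((-20*77/3/403/3)) = -68027/((-20*77/3*3/403)) = -68027/(-1540/403) = -68027*(-403/1540) = 27414881/1540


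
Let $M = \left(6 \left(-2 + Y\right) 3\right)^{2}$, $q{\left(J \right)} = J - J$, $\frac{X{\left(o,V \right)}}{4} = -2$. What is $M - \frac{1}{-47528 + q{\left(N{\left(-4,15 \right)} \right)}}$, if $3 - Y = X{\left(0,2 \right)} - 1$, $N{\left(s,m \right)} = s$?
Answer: $\frac{1539907201}{47528} \approx 32400.0$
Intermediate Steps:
$X{\left(o,V \right)} = -8$ ($X{\left(o,V \right)} = 4 \left(-2\right) = -8$)
$Y = 12$ ($Y = 3 - \left(-8 - 1\right) = 3 - -9 = 3 + 9 = 12$)
$q{\left(J \right)} = 0$
$M = 32400$ ($M = \left(6 \left(-2 + 12\right) 3\right)^{2} = \left(6 \cdot 10 \cdot 3\right)^{2} = \left(60 \cdot 3\right)^{2} = 180^{2} = 32400$)
$M - \frac{1}{-47528 + q{\left(N{\left(-4,15 \right)} \right)}} = 32400 - \frac{1}{-47528 + 0} = 32400 - \frac{1}{-47528} = 32400 - - \frac{1}{47528} = 32400 + \frac{1}{47528} = \frac{1539907201}{47528}$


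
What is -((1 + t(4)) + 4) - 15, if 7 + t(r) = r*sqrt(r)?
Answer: -21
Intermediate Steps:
t(r) = -7 + r**(3/2) (t(r) = -7 + r*sqrt(r) = -7 + r**(3/2))
-((1 + t(4)) + 4) - 15 = -((1 + (-7 + 4**(3/2))) + 4) - 15 = -((1 + (-7 + 8)) + 4) - 15 = -((1 + 1) + 4) - 15 = -(2 + 4) - 15 = -1*6 - 15 = -6 - 15 = -21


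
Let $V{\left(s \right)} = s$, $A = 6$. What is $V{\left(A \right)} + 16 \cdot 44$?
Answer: $710$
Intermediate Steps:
$V{\left(A \right)} + 16 \cdot 44 = 6 + 16 \cdot 44 = 6 + 704 = 710$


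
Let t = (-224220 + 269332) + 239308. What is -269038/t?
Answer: -134519/142210 ≈ -0.94592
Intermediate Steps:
t = 284420 (t = 45112 + 239308 = 284420)
-269038/t = -269038/284420 = -269038*1/284420 = -134519/142210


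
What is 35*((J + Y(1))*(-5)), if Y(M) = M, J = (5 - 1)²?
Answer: -2975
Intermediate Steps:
J = 16 (J = 4² = 16)
35*((J + Y(1))*(-5)) = 35*((16 + 1)*(-5)) = 35*(17*(-5)) = 35*(-85) = -2975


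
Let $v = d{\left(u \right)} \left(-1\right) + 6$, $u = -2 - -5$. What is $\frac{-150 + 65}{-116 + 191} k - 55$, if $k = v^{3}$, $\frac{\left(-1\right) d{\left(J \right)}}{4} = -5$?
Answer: $\frac{45823}{15} \approx 3054.9$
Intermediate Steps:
$u = 3$ ($u = -2 + 5 = 3$)
$d{\left(J \right)} = 20$ ($d{\left(J \right)} = \left(-4\right) \left(-5\right) = 20$)
$v = -14$ ($v = 20 \left(-1\right) + 6 = -20 + 6 = -14$)
$k = -2744$ ($k = \left(-14\right)^{3} = -2744$)
$\frac{-150 + 65}{-116 + 191} k - 55 = \frac{-150 + 65}{-116 + 191} \left(-2744\right) - 55 = - \frac{85}{75} \left(-2744\right) - 55 = \left(-85\right) \frac{1}{75} \left(-2744\right) - 55 = \left(- \frac{17}{15}\right) \left(-2744\right) - 55 = \frac{46648}{15} - 55 = \frac{45823}{15}$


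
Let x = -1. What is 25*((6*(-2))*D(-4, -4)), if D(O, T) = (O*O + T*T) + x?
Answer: -9300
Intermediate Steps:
D(O, T) = -1 + O**2 + T**2 (D(O, T) = (O*O + T*T) - 1 = (O**2 + T**2) - 1 = -1 + O**2 + T**2)
25*((6*(-2))*D(-4, -4)) = 25*((6*(-2))*(-1 + (-4)**2 + (-4)**2)) = 25*(-12*(-1 + 16 + 16)) = 25*(-12*31) = 25*(-372) = -9300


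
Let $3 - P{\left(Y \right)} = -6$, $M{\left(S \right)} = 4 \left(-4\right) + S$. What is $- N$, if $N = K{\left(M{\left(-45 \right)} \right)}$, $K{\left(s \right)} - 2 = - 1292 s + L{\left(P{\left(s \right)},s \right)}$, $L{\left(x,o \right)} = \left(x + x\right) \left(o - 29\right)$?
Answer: $-77194$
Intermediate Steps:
$M{\left(S \right)} = -16 + S$
$P{\left(Y \right)} = 9$ ($P{\left(Y \right)} = 3 - -6 = 3 + 6 = 9$)
$L{\left(x,o \right)} = 2 x \left(-29 + o\right)$
$K{\left(s \right)} = -520 - 1274 s$ ($K{\left(s \right)} = 2 - \left(- 18 \left(-29 + s\right) + 1292 s\right) = 2 - \left(522 + 1274 s\right) = -520 - 1274 s$)
$N = 77194$ ($N = -520 - 1274 \left(-16 - 45\right) = -520 - -77714 = -520 + 77714 = 77194$)
$- N = \left(-1\right) 77194 = -77194$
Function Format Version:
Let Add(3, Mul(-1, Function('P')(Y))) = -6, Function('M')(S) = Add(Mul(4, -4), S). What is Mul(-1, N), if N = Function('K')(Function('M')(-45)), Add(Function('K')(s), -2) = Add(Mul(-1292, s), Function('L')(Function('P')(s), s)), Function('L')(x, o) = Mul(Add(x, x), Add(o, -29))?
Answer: -77194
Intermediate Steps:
Function('M')(S) = Add(-16, S)
Function('P')(Y) = 9 (Function('P')(Y) = Add(3, Mul(-1, -6)) = Add(3, 6) = 9)
Function('L')(x, o) = Mul(2, x, Add(-29, o)) (Function('L')(x, o) = Mul(Mul(2, x), Add(-29, o)) = Mul(2, x, Add(-29, o)))
Function('K')(s) = Add(-520, Mul(-1274, s)) (Function('K')(s) = Add(2, Add(Mul(-1292, s), Mul(2, 9, Add(-29, s)))) = Add(2, Add(Mul(-1292, s), Add(-522, Mul(18, s)))) = Add(2, Add(-522, Mul(-1274, s))) = Add(-520, Mul(-1274, s)))
N = 77194 (N = Add(-520, Mul(-1274, Add(-16, -45))) = Add(-520, Mul(-1274, -61)) = Add(-520, 77714) = 77194)
Mul(-1, N) = Mul(-1, 77194) = -77194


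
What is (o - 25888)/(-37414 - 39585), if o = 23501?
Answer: 2387/76999 ≈ 0.031000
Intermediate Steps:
(o - 25888)/(-37414 - 39585) = (23501 - 25888)/(-37414 - 39585) = -2387/(-76999) = -2387*(-1/76999) = 2387/76999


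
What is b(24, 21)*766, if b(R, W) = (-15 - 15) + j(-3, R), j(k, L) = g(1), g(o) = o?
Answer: -22214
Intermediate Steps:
j(k, L) = 1
b(R, W) = -29 (b(R, W) = (-15 - 15) + 1 = -30 + 1 = -29)
b(24, 21)*766 = -29*766 = -22214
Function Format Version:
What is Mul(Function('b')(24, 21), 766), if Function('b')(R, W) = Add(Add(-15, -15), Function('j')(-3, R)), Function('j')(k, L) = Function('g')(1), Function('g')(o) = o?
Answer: -22214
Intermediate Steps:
Function('j')(k, L) = 1
Function('b')(R, W) = -29 (Function('b')(R, W) = Add(Add(-15, -15), 1) = Add(-30, 1) = -29)
Mul(Function('b')(24, 21), 766) = Mul(-29, 766) = -22214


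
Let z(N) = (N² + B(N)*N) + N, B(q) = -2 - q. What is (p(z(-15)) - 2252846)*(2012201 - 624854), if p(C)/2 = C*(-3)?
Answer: -3125604000792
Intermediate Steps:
z(N) = N + N² + N*(-2 - N) (z(N) = (N² + (-2 - N)*N) + N = (N² + N*(-2 - N)) + N = N + N² + N*(-2 - N))
p(C) = -6*C (p(C) = 2*(C*(-3)) = 2*(-3*C) = -6*C)
(p(z(-15)) - 2252846)*(2012201 - 624854) = (-(-6)*(-15) - 2252846)*(2012201 - 624854) = (-6*15 - 2252846)*1387347 = (-90 - 2252846)*1387347 = -2252936*1387347 = -3125604000792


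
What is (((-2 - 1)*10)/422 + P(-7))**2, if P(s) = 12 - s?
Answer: 15952036/44521 ≈ 358.30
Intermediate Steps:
(((-2 - 1)*10)/422 + P(-7))**2 = (((-2 - 1)*10)/422 + (12 - 1*(-7)))**2 = (-3*10*(1/422) + (12 + 7))**2 = (-30*1/422 + 19)**2 = (-15/211 + 19)**2 = (3994/211)**2 = 15952036/44521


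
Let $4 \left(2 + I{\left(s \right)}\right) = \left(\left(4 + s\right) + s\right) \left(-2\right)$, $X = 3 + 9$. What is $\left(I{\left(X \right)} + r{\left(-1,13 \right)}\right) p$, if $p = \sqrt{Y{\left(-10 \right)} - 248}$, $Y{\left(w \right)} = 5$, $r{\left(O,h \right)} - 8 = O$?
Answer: $- 81 i \sqrt{3} \approx - 140.3 i$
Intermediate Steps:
$r{\left(O,h \right)} = 8 + O$
$p = 9 i \sqrt{3}$ ($p = \sqrt{5 - 248} = \sqrt{-243} = 9 i \sqrt{3} \approx 15.588 i$)
$X = 12$
$I{\left(s \right)} = -4 - s$ ($I{\left(s \right)} = -2 + \frac{\left(\left(4 + s\right) + s\right) \left(-2\right)}{4} = -2 + \frac{\left(4 + 2 s\right) \left(-2\right)}{4} = -2 + \frac{-8 - 4 s}{4} = -2 - \left(2 + s\right) = -4 - s$)
$\left(I{\left(X \right)} + r{\left(-1,13 \right)}\right) p = \left(\left(-4 - 12\right) + \left(8 - 1\right)\right) 9 i \sqrt{3} = \left(\left(-4 - 12\right) + 7\right) 9 i \sqrt{3} = \left(-16 + 7\right) 9 i \sqrt{3} = - 9 \cdot 9 i \sqrt{3} = - 81 i \sqrt{3}$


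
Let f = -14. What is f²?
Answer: 196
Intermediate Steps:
f² = (-14)² = 196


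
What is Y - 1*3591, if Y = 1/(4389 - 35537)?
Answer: -111852469/31148 ≈ -3591.0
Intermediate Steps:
Y = -1/31148 (Y = 1/(-31148) = -1/31148 ≈ -3.2105e-5)
Y - 1*3591 = -1/31148 - 1*3591 = -1/31148 - 3591 = -111852469/31148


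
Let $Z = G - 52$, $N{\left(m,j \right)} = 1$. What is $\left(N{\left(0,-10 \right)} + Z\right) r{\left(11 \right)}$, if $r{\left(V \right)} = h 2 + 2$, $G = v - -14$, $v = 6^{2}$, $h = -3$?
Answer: $4$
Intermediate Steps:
$v = 36$
$G = 50$ ($G = 36 - -14 = 36 + 14 = 50$)
$r{\left(V \right)} = -4$ ($r{\left(V \right)} = \left(-3\right) 2 + 2 = -6 + 2 = -4$)
$Z = -2$ ($Z = 50 - 52 = -2$)
$\left(N{\left(0,-10 \right)} + Z\right) r{\left(11 \right)} = \left(1 - 2\right) \left(-4\right) = \left(-1\right) \left(-4\right) = 4$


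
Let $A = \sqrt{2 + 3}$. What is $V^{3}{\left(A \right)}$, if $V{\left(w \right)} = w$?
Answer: $5 \sqrt{5} \approx 11.18$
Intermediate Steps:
$A = \sqrt{5} \approx 2.2361$
$V^{3}{\left(A \right)} = \left(\sqrt{5}\right)^{3} = 5 \sqrt{5}$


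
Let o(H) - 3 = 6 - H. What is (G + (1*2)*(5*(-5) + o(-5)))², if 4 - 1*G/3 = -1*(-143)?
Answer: 192721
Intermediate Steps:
o(H) = 9 - H (o(H) = 3 + (6 - H) = 9 - H)
G = -417 (G = 12 - (-3)*(-143) = 12 - 3*143 = 12 - 429 = -417)
(G + (1*2)*(5*(-5) + o(-5)))² = (-417 + (1*2)*(5*(-5) + (9 - 1*(-5))))² = (-417 + 2*(-25 + (9 + 5)))² = (-417 + 2*(-25 + 14))² = (-417 + 2*(-11))² = (-417 - 22)² = (-439)² = 192721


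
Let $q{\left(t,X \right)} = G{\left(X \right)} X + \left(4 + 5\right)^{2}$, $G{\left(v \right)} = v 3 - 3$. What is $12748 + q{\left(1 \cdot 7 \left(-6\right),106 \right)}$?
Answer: $46219$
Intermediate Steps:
$G{\left(v \right)} = -3 + 3 v$ ($G{\left(v \right)} = 3 v - 3 = -3 + 3 v$)
$q{\left(t,X \right)} = 81 + X \left(-3 + 3 X\right)$ ($q{\left(t,X \right)} = \left(-3 + 3 X\right) X + \left(4 + 5\right)^{2} = X \left(-3 + 3 X\right) + 9^{2} = X \left(-3 + 3 X\right) + 81 = 81 + X \left(-3 + 3 X\right)$)
$12748 + q{\left(1 \cdot 7 \left(-6\right),106 \right)} = 12748 + \left(81 + 3 \cdot 106 \left(-1 + 106\right)\right) = 12748 + \left(81 + 3 \cdot 106 \cdot 105\right) = 12748 + \left(81 + 33390\right) = 12748 + 33471 = 46219$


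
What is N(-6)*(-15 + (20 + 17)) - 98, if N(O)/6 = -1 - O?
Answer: 562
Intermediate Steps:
N(O) = -6 - 6*O (N(O) = 6*(-1 - O) = -6 - 6*O)
N(-6)*(-15 + (20 + 17)) - 98 = (-6 - 6*(-6))*(-15 + (20 + 17)) - 98 = (-6 + 36)*(-15 + 37) - 98 = 30*22 - 98 = 660 - 98 = 562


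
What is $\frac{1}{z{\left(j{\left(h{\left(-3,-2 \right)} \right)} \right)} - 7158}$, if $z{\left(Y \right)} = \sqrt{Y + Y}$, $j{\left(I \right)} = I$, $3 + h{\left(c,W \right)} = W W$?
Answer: $- \frac{3579}{25618481} - \frac{\sqrt{2}}{51236962} \approx -0.00013973$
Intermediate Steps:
$h{\left(c,W \right)} = -3 + W^{2}$ ($h{\left(c,W \right)} = -3 + W W = -3 + W^{2}$)
$z{\left(Y \right)} = \sqrt{2} \sqrt{Y}$ ($z{\left(Y \right)} = \sqrt{2 Y} = \sqrt{2} \sqrt{Y}$)
$\frac{1}{z{\left(j{\left(h{\left(-3,-2 \right)} \right)} \right)} - 7158} = \frac{1}{\sqrt{2} \sqrt{-3 + \left(-2\right)^{2}} - 7158} = \frac{1}{\sqrt{2} \sqrt{-3 + 4} - 7158} = \frac{1}{\sqrt{2} \sqrt{1} - 7158} = \frac{1}{\sqrt{2} \cdot 1 - 7158} = \frac{1}{\sqrt{2} - 7158} = \frac{1}{-7158 + \sqrt{2}}$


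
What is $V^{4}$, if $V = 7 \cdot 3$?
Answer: $194481$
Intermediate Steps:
$V = 21$
$V^{4} = 21^{4} = 194481$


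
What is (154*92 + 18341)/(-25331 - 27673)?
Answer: -32509/53004 ≈ -0.61333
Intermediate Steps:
(154*92 + 18341)/(-25331 - 27673) = (14168 + 18341)/(-53004) = 32509*(-1/53004) = -32509/53004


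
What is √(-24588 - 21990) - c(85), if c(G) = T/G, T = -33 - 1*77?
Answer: 22/17 + I*√46578 ≈ 1.2941 + 215.82*I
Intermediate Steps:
T = -110 (T = -33 - 77 = -110)
c(G) = -110/G
√(-24588 - 21990) - c(85) = √(-24588 - 21990) - (-110)/85 = √(-46578) - (-110)/85 = I*√46578 - 1*(-22/17) = I*√46578 + 22/17 = 22/17 + I*√46578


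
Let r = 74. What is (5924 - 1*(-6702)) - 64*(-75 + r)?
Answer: 12690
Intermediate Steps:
(5924 - 1*(-6702)) - 64*(-75 + r) = (5924 - 1*(-6702)) - 64*(-75 + 74) = (5924 + 6702) - 64*(-1) = 12626 - 1*(-64) = 12626 + 64 = 12690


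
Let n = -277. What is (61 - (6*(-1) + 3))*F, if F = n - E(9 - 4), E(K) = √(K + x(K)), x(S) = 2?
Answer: -17728 - 64*√7 ≈ -17897.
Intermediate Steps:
E(K) = √(2 + K) (E(K) = √(K + 2) = √(2 + K))
F = -277 - √7 (F = -277 - √(2 + (9 - 4)) = -277 - √(2 + 5) = -277 - √7 ≈ -279.65)
(61 - (6*(-1) + 3))*F = (61 - (6*(-1) + 3))*(-277 - √7) = (61 - (-6 + 3))*(-277 - √7) = (61 - 1*(-3))*(-277 - √7) = (61 + 3)*(-277 - √7) = 64*(-277 - √7) = -17728 - 64*√7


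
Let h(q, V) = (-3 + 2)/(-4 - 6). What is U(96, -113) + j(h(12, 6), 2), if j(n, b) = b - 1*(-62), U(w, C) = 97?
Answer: 161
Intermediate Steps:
h(q, V) = ⅒ (h(q, V) = -1/(-10) = -1*(-⅒) = ⅒)
j(n, b) = 62 + b (j(n, b) = b + 62 = 62 + b)
U(96, -113) + j(h(12, 6), 2) = 97 + (62 + 2) = 97 + 64 = 161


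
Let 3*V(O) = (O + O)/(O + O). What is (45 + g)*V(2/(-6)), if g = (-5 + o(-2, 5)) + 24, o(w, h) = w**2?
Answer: 68/3 ≈ 22.667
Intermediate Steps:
V(O) = 1/3 (V(O) = ((O + O)/(O + O))/3 = ((2*O)/((2*O)))/3 = ((2*O)*(1/(2*O)))/3 = (1/3)*1 = 1/3)
g = 23 (g = (-5 + (-2)**2) + 24 = (-5 + 4) + 24 = -1 + 24 = 23)
(45 + g)*V(2/(-6)) = (45 + 23)*(1/3) = 68*(1/3) = 68/3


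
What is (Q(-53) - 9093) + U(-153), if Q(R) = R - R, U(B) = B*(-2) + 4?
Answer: -8783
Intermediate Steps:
U(B) = 4 - 2*B (U(B) = -2*B + 4 = 4 - 2*B)
Q(R) = 0
(Q(-53) - 9093) + U(-153) = (0 - 9093) + (4 - 2*(-153)) = -9093 + (4 + 306) = -9093 + 310 = -8783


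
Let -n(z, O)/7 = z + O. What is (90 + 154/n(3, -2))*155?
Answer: 10540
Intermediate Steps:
n(z, O) = -7*O - 7*z (n(z, O) = -7*(z + O) = -7*(O + z) = -7*O - 7*z)
(90 + 154/n(3, -2))*155 = (90 + 154/(-7*(-2) - 7*3))*155 = (90 + 154/(14 - 21))*155 = (90 + 154/(-7))*155 = (90 + 154*(-⅐))*155 = (90 - 22)*155 = 68*155 = 10540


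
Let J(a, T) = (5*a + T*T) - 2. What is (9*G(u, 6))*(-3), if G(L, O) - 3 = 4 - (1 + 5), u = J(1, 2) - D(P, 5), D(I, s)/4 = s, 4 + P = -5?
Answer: -27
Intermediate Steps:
P = -9 (P = -4 - 5 = -9)
D(I, s) = 4*s
J(a, T) = -2 + T² + 5*a (J(a, T) = (5*a + T²) - 2 = (T² + 5*a) - 2 = -2 + T² + 5*a)
u = -13 (u = (-2 + 2² + 5*1) - 4*5 = (-2 + 4 + 5) - 1*20 = 7 - 20 = -13)
G(L, O) = 1 (G(L, O) = 3 + (4 - (1 + 5)) = 3 + (4 - 1*6) = 3 + (4 - 6) = 3 - 2 = 1)
(9*G(u, 6))*(-3) = (9*1)*(-3) = 9*(-3) = -27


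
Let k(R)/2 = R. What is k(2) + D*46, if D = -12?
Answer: -548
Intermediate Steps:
k(R) = 2*R
k(2) + D*46 = 2*2 - 12*46 = 4 - 552 = -548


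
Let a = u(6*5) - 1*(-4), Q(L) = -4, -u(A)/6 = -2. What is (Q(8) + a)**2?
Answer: 144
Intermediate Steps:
u(A) = 12 (u(A) = -6*(-2) = 12)
a = 16 (a = 12 - 1*(-4) = 12 + 4 = 16)
(Q(8) + a)**2 = (-4 + 16)**2 = 12**2 = 144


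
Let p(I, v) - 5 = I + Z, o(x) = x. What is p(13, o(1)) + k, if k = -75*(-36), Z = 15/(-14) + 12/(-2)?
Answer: 37953/14 ≈ 2710.9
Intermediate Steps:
Z = -99/14 (Z = 15*(-1/14) + 12*(-1/2) = -15/14 - 6 = -99/14 ≈ -7.0714)
k = 2700
p(I, v) = -29/14 + I (p(I, v) = 5 + (I - 99/14) = 5 + (-99/14 + I) = -29/14 + I)
p(13, o(1)) + k = (-29/14 + 13) + 2700 = 153/14 + 2700 = 37953/14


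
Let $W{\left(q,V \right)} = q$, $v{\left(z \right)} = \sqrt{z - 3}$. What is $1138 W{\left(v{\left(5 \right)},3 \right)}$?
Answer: $1138 \sqrt{2} \approx 1609.4$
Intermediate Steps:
$v{\left(z \right)} = \sqrt{-3 + z}$
$1138 W{\left(v{\left(5 \right)},3 \right)} = 1138 \sqrt{-3 + 5} = 1138 \sqrt{2}$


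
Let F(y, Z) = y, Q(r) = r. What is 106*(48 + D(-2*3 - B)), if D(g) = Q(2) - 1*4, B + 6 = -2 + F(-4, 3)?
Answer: 4876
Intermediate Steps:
B = -12 (B = -6 + (-2 - 4) = -6 - 6 = -12)
D(g) = -2 (D(g) = 2 - 1*4 = 2 - 4 = -2)
106*(48 + D(-2*3 - B)) = 106*(48 - 2) = 106*46 = 4876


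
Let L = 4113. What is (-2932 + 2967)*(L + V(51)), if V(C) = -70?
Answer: 141505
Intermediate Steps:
(-2932 + 2967)*(L + V(51)) = (-2932 + 2967)*(4113 - 70) = 35*4043 = 141505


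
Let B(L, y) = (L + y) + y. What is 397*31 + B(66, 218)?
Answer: 12809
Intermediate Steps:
B(L, y) = L + 2*y
397*31 + B(66, 218) = 397*31 + (66 + 2*218) = 12307 + (66 + 436) = 12307 + 502 = 12809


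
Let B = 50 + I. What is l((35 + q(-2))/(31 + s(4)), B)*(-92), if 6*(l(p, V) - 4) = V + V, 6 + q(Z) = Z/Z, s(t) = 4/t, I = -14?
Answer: -1472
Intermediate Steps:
B = 36 (B = 50 - 14 = 36)
q(Z) = -5 (q(Z) = -6 + Z/Z = -6 + 1 = -5)
l(p, V) = 4 + V/3 (l(p, V) = 4 + (V + V)/6 = 4 + (2*V)/6 = 4 + V/3)
l((35 + q(-2))/(31 + s(4)), B)*(-92) = (4 + (⅓)*36)*(-92) = (4 + 12)*(-92) = 16*(-92) = -1472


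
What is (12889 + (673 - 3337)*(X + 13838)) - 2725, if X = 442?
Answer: -38031756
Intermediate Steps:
(12889 + (673 - 3337)*(X + 13838)) - 2725 = (12889 + (673 - 3337)*(442 + 13838)) - 2725 = (12889 - 2664*14280) - 2725 = (12889 - 38041920) - 2725 = -38029031 - 2725 = -38031756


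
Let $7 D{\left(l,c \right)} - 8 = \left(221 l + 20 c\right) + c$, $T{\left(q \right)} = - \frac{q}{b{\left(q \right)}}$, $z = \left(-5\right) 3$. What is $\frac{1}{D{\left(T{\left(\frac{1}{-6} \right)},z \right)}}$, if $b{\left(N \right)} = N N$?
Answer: $\frac{7}{1019} \approx 0.0068695$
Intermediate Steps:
$b{\left(N \right)} = N^{2}$
$z = -15$
$T{\left(q \right)} = - \frac{1}{q}$ ($T{\left(q \right)} = - \frac{q}{q^{2}} = - \frac{1}{q}$)
$D{\left(l,c \right)} = \frac{8}{7} + 3 c + \frac{221 l}{7}$ ($D{\left(l,c \right)} = \frac{8}{7} + \frac{\left(221 l + 20 c\right) + c}{7} = \frac{8}{7} + \frac{\left(20 c + 221 l\right) + c}{7} = \frac{8}{7} + \frac{21 c + 221 l}{7} = \frac{8}{7} + \left(3 c + \frac{221 l}{7}\right) = \frac{8}{7} + 3 c + \frac{221 l}{7}$)
$\frac{1}{D{\left(T{\left(\frac{1}{-6} \right)},z \right)}} = \frac{1}{\frac{8}{7} + 3 \left(-15\right) + \frac{221 \left(- \frac{1}{\frac{1}{-6}}\right)}{7}} = \frac{1}{\frac{8}{7} - 45 + \frac{221 \left(- \frac{1}{- \frac{1}{6}}\right)}{7}} = \frac{1}{\frac{8}{7} - 45 + \frac{221 \left(\left(-1\right) \left(-6\right)\right)}{7}} = \frac{1}{\frac{8}{7} - 45 + \frac{221}{7} \cdot 6} = \frac{1}{\frac{8}{7} - 45 + \frac{1326}{7}} = \frac{1}{\frac{1019}{7}} = \frac{7}{1019}$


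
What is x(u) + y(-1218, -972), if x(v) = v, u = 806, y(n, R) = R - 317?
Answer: -483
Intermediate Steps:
y(n, R) = -317 + R
x(u) + y(-1218, -972) = 806 + (-317 - 972) = 806 - 1289 = -483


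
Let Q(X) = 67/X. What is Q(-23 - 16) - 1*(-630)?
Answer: 24503/39 ≈ 628.28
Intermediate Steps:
Q(-23 - 16) - 1*(-630) = 67/(-23 - 16) - 1*(-630) = 67/(-39) + 630 = 67*(-1/39) + 630 = -67/39 + 630 = 24503/39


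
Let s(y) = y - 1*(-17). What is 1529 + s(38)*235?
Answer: 14454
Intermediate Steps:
s(y) = 17 + y (s(y) = y + 17 = 17 + y)
1529 + s(38)*235 = 1529 + (17 + 38)*235 = 1529 + 55*235 = 1529 + 12925 = 14454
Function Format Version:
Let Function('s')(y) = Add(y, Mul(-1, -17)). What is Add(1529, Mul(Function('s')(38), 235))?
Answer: 14454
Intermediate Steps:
Function('s')(y) = Add(17, y) (Function('s')(y) = Add(y, 17) = Add(17, y))
Add(1529, Mul(Function('s')(38), 235)) = Add(1529, Mul(Add(17, 38), 235)) = Add(1529, Mul(55, 235)) = Add(1529, 12925) = 14454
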